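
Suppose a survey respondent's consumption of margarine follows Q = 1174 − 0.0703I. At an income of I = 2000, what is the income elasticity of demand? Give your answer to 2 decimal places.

At I = 2000: Q = 1033.400.
dQ/dI = −0.0703.
η = (dQ/dI)·(I/Q) = -0.0703 × (2000/1033.400) = -0.14.

-0.14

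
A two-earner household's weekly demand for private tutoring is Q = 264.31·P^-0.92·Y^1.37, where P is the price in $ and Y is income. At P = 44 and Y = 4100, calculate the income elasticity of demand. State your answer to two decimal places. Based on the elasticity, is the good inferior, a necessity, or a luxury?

For a multiplicative demand Q = A·P^α·Y^β, the income elasticity is β everywhere.
Here β = 1.37, so η = 1.37.
Since η > 1, this is a luxury.

1.37 (luxury)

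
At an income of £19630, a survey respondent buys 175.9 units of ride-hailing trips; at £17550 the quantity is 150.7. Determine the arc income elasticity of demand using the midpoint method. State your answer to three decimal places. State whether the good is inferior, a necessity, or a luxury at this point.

ΔQ = 150.7 − 175.9 = -25.2; midpoint Q̄ = (175.9 + 150.7)/2 = 163.3.
ΔI = 17550 − 19630 = -2080; midpoint Ī = (19630 + 17550)/2 = 18590.
η = (ΔQ/Q̄) ÷ (ΔI/Ī) = (-25.2/163.3) ÷ (-2080/18590) = 1.379.
η > 1 ⇒ luxury.

1.379 (luxury)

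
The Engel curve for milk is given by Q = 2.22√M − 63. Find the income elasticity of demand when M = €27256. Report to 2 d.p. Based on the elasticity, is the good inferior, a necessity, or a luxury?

At M = 27256: Q = 303.508.
dQ/dM = 2.22/(2√M) = 0.00672345 at this income.
η = (dQ/dM)·(M/Q) = 0.00672345 × (27256/303.508) = 0.60.
Since 0 < η < 1, the good is a necessity.

0.60 (necessity)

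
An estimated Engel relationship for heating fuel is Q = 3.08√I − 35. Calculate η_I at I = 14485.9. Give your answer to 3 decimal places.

0.552

At I = 14485.9: Q = 335.701.
dQ/dI = 3.08/(2√I) = 0.0127952 at this income.
η = (dQ/dI)·(I/Q) = 0.0127952 × (14485.9/335.701) = 0.552.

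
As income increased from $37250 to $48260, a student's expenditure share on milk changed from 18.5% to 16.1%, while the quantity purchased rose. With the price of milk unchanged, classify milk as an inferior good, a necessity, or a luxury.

Quantity rises but the budget share falls as income rises, so 0 < η < 1.

necessity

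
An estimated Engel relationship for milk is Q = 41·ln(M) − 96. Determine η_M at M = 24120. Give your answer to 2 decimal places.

0.13

At M = 24120: Q = 317.723.
dQ/dM = 41/M = 0.00169983 at this income.
η = (dQ/dM)·(M/Q) = 0.00169983 × (24120/317.723) = 0.13.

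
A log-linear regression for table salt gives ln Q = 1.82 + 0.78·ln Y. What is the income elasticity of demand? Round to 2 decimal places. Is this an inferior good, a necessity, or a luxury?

0.78 (necessity)

In a log-linear demand, the coefficient on ln Y is the income elasticity.
So η = 0.78.
0 < η < 1 ⇒ necessity.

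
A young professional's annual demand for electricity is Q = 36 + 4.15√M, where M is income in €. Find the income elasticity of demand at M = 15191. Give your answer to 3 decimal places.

At M = 15191: Q = 547.495.
dQ/dM = 4.15/(2√M) = 0.0168355 at this income.
η = (dQ/dM)·(M/Q) = 0.0168355 × (15191/547.495) = 0.467.

0.467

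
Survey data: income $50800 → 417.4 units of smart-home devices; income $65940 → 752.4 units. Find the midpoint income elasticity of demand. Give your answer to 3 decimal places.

2.208

ΔQ = 752.4 − 417.4 = 335; midpoint Q̄ = (417.4 + 752.4)/2 = 584.9.
ΔI = 65940 − 50800 = 15140; midpoint Ī = (50800 + 65940)/2 = 58370.
η = (ΔQ/Q̄) ÷ (ΔI/Ī) = (335/584.9) ÷ (15140/58370) = 2.208.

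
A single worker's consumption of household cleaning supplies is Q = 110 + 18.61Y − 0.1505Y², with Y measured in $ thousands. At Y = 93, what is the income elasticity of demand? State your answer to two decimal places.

-1.62

At Y = 93: Q = 539.0555.
dQ/dY = 18.61 − 0.301Y = -9.38300.
η = (dQ/dY)·(Y/Q) = -9.38300 × (93/539.0555) = -1.62.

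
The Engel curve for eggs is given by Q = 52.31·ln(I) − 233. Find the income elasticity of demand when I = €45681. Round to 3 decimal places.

At I = 45681: Q = 328.257.
dQ/dI = 52.31/I = 0.00114512 at this income.
η = (dQ/dI)·(I/Q) = 0.00114512 × (45681/328.257) = 0.159.

0.159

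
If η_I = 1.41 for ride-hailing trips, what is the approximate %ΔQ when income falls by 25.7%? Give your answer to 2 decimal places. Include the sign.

%ΔQ ≈ η × %ΔI = 1.41 × (-25.7%) = -36.24%.

-36.24%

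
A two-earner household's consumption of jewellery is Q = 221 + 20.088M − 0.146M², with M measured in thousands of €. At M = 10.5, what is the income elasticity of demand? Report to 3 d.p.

At M = 10.5: Q = 415.8275.
dQ/dM = 20.088 − 0.292M = 17.02200.
η = (dQ/dM)·(M/Q) = 17.02200 × (10.5/415.8275) = 0.430.

0.430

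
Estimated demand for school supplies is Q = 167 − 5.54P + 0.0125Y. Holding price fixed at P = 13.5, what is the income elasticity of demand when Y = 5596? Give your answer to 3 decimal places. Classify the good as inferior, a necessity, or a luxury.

At P = 13.5, Y = 5596: Q = 162.160.
Holding P constant, ∂Q/∂Y = 0.0125.
η_Y = (∂Q/∂Y)·(Y/Q) = 0.0125 × (5596/162.160) = 0.431.
Since 0 < η < 1, this is a necessity.

0.431 (necessity)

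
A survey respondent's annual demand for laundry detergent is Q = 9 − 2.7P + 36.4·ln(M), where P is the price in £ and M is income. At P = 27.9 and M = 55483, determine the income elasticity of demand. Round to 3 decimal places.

At P = 27.9, M = 55483: Q = 331.297.
Holding P constant, ∂Q/∂M = 36.4/M = 0.000656057.
η_M = (∂Q/∂M)·(M/Q) = 0.000656057 × (55483/331.297) = 0.110.

0.110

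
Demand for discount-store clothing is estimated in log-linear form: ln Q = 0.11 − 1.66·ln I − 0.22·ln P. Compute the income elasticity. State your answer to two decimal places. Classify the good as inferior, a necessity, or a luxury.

-1.66 (inferior good)

In a log-linear demand, the coefficient on ln I is the income elasticity.
So η = -1.66.
η < 0 ⇒ inferior good.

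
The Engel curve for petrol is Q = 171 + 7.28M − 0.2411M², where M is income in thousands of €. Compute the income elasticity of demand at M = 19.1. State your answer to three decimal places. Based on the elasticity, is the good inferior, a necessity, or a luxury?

At M = 19.1: Q = 222.0923.
dQ/dM = 7.28 − 0.4822M = -1.93002.
η = (dQ/dM)·(M/Q) = -1.93002 × (19.1/222.0923) = -0.166.
η < 0 ⇒ inferior good.

-0.166 (inferior good)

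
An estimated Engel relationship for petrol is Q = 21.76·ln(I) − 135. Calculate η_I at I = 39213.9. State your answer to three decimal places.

0.229

At I = 39213.9: Q = 95.151.
dQ/dI = 21.76/I = 0.000554905 at this income.
η = (dQ/dI)·(I/Q) = 0.000554905 × (39213.9/95.151) = 0.229.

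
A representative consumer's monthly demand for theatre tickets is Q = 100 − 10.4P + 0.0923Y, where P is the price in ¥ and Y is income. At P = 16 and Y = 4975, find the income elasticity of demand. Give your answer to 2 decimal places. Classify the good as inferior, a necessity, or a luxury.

At P = 16, Y = 4975: Q = 392.792.
Holding P constant, ∂Q/∂Y = 0.0923.
η_Y = (∂Q/∂Y)·(Y/Q) = 0.0923 × (4975/392.792) = 1.17.
Since η > 1, this is a luxury.

1.17 (luxury)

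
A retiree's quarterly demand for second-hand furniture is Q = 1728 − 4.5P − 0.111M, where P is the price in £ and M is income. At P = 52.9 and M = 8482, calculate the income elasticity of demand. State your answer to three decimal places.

At P = 52.9, M = 8482: Q = 548.448.
Holding P constant, ∂Q/∂M = −0.111.
η_M = (∂Q/∂M)·(M/Q) = -0.111 × (8482/548.448) = -1.717.

-1.717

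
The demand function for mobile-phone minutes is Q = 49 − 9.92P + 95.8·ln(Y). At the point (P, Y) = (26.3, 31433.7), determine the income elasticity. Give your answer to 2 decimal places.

At P = 26.3, Y = 31433.7: Q = 780.174.
Holding P constant, ∂Q/∂Y = 95.8/Y = 0.00304768.
η_Y = (∂Q/∂Y)·(Y/Q) = 0.00304768 × (31433.7/780.174) = 0.12.

0.12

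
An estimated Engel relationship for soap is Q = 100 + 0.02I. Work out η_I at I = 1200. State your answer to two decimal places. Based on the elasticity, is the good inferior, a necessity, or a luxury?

0.19 (necessity)

At I = 1200: Q = 124.000.
dQ/dI = 0.02.
η = (dQ/dI)·(I/Q) = 0.02 × (1200/124.000) = 0.19.
Since 0 < η < 1, the good is a necessity.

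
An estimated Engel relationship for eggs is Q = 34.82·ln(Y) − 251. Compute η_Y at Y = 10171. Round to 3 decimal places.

0.495

At Y = 10171: Q = 70.294.
dQ/dY = 34.82/Y = 0.00342346 at this income.
η = (dQ/dY)·(Y/Q) = 0.00342346 × (10171/70.294) = 0.495.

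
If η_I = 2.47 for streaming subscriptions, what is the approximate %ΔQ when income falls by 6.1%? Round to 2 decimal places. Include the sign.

%ΔQ ≈ η × %ΔI = 2.47 × (-6.1%) = -15.07%.

-15.07%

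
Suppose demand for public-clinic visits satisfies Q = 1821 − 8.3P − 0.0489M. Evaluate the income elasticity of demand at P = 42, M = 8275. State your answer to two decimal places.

At P = 42, M = 8275: Q = 1067.753.
Holding P constant, ∂Q/∂M = −0.0489.
η_M = (∂Q/∂M)·(M/Q) = -0.0489 × (8275/1067.753) = -0.38.

-0.38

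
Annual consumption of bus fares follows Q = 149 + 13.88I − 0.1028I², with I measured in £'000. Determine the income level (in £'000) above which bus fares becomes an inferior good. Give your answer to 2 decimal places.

dQ/dI = 13.88 − 0.2056I.
The good is inferior where dQ/dI < 0. Setting dQ/dI = 0 gives I = 13.88 / 0.2056 = 67.51.

67.51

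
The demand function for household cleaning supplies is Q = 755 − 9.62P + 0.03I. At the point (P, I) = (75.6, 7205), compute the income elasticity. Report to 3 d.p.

0.886

At P = 75.6, I = 7205: Q = 243.878.
Holding P constant, ∂Q/∂I = 0.03.
η_I = (∂Q/∂I)·(I/Q) = 0.03 × (7205/243.878) = 0.886.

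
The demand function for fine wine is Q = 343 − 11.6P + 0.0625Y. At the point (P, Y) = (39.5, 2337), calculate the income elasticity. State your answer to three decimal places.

At P = 39.5, Y = 2337: Q = 30.863.
Holding P constant, ∂Q/∂Y = 0.0625.
η_Y = (∂Q/∂Y)·(Y/Q) = 0.0625 × (2337/30.863) = 4.733.

4.733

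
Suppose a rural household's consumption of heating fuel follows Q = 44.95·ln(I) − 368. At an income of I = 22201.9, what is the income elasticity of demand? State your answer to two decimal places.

At I = 22201.9: Q = 81.857.
dQ/dI = 44.95/I = 0.0020246 at this income.
η = (dQ/dI)·(I/Q) = 0.0020246 × (22201.9/81.857) = 0.55.

0.55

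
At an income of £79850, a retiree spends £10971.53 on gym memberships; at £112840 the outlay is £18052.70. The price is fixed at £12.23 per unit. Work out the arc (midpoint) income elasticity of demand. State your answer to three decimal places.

1.425

With a constant price, Q₁ = 10971.53/12.23 = 897.100 and Q₂ = 18052.70/12.23 = 1476.100 (equivalently, work directly with expenditure since P cancels).
Midpoint %ΔQ = (18052.70 − 10971.53)/14512.12 = 0.48795; midpoint %ΔI = (112840 − 79850)/96345 = 0.34242.
η = 0.48795 / 0.34242 = 1.425.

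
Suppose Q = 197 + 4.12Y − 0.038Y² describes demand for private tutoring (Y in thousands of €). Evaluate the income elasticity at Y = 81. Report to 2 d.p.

At Y = 81: Q = 281.4020.
dQ/dY = 4.12 − 0.076Y = -2.03600.
η = (dQ/dY)·(Y/Q) = -2.03600 × (81/281.4020) = -0.59.

-0.59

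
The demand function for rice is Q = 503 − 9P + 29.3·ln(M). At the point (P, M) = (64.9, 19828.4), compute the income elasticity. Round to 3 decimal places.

0.140

At P = 64.9, M = 19828.4: Q = 208.820.
Holding P constant, ∂Q/∂M = 29.3/M = 0.00147768.
η_M = (∂Q/∂M)·(M/Q) = 0.00147768 × (19828.4/208.820) = 0.140.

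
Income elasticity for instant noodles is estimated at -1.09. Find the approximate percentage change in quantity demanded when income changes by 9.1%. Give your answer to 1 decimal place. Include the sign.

%ΔQ ≈ η × %ΔI = -1.09 × 9.1% = -9.9%.

-9.9%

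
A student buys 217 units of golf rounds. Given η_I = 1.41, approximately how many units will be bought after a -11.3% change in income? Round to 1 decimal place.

182.4

%ΔQ ≈ η × %ΔI = 1.41 × (-11.3%) = -15.933%.
New Q ≈ 217 × (1 − 0.15933) = 182.4.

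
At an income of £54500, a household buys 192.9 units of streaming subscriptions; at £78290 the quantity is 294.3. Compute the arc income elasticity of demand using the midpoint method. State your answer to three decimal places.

1.162

ΔQ = 294.3 − 192.9 = 101.4; midpoint Q̄ = (192.9 + 294.3)/2 = 243.6.
ΔI = 78290 − 54500 = 23790; midpoint Ī = (54500 + 78290)/2 = 66395.
η = (ΔQ/Q̄) ÷ (ΔI/Ī) = (101.4/243.6) ÷ (23790/66395) = 1.162.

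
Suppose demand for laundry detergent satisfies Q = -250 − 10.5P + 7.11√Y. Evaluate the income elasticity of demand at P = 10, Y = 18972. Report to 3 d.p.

At P = 10, Y = 18972: Q = 624.323.
Holding P constant, ∂Q/∂Y = 7.11/(2√Y) = 0.0258097.
η_Y = (∂Q/∂Y)·(Y/Q) = 0.0258097 × (18972/624.323) = 0.784.

0.784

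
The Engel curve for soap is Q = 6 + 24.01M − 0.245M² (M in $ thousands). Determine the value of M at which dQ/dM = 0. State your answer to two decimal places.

dQ/dM = 24.01 − 0.49M.
The good is inferior where dQ/dM < 0. Setting dQ/dM = 0 gives M = 24.01 / 0.49 = 49.00.

49.00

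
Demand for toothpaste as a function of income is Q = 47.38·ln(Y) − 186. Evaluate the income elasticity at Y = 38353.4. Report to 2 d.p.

0.15

At Y = 38353.4: Q = 314.077.
dQ/dY = 47.38/Y = 0.00123535 at this income.
η = (dQ/dY)·(Y/Q) = 0.00123535 × (38353.4/314.077) = 0.15.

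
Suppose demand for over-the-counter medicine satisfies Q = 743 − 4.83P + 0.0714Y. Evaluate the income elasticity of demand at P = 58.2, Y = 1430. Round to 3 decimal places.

At P = 58.2, Y = 1430: Q = 563.996.
Holding P constant, ∂Q/∂Y = 0.0714.
η_Y = (∂Q/∂Y)·(Y/Q) = 0.0714 × (1430/563.996) = 0.181.

0.181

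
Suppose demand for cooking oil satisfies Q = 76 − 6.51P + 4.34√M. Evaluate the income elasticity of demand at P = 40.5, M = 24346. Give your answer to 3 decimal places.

At P = 40.5, M = 24346: Q = 489.524.
Holding P constant, ∂Q/∂M = 4.34/(2√M) = 0.0139074.
η_M = (∂Q/∂M)·(M/Q) = 0.0139074 × (24346/489.524) = 0.692.

0.692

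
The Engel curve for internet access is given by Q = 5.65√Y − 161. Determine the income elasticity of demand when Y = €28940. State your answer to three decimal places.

0.601

At Y = 28940: Q = 800.164.
dQ/dY = 5.65/(2√Y) = 0.0166062 at this income.
η = (dQ/dY)·(Y/Q) = 0.0166062 × (28940/800.164) = 0.601.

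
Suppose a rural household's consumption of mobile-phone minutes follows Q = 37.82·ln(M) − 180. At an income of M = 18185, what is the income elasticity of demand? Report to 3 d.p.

0.198

At M = 18185: Q = 190.952.
dQ/dM = 37.82/M = 0.00207974 at this income.
η = (dQ/dM)·(M/Q) = 0.00207974 × (18185/190.952) = 0.198.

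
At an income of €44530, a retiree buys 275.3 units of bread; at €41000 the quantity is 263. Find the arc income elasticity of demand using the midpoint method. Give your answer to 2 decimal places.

ΔQ = 263 − 275.3 = -12.3; midpoint Q̄ = (275.3 + 263)/2 = 269.15.
ΔI = 41000 − 44530 = -3530; midpoint Ī = (44530 + 41000)/2 = 42765.
η = (ΔQ/Q̄) ÷ (ΔI/Ī) = (-12.3/269.15) ÷ (-3530/42765) = 0.55.

0.55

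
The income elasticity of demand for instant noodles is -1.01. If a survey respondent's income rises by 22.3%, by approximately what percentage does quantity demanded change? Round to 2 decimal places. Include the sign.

-22.52%

%ΔQ ≈ η × %ΔI = -1.01 × 22.3% = -22.52%.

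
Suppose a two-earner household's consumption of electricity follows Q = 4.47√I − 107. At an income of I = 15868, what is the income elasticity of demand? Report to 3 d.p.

At I = 15868: Q = 456.078.
dQ/dI = 4.47/(2√I) = 0.0177426 at this income.
η = (dQ/dI)·(I/Q) = 0.0177426 × (15868/456.078) = 0.617.

0.617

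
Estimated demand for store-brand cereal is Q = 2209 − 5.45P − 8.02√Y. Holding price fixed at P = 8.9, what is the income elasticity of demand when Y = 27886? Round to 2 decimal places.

-0.82

At P = 8.9, Y = 27886: Q = 821.227.
Holding P constant, ∂Q/∂Y = -8.02/(2√Y) = -0.0240133.
η_Y = (∂Q/∂Y)·(Y/Q) = -0.0240133 × (27886/821.227) = -0.82.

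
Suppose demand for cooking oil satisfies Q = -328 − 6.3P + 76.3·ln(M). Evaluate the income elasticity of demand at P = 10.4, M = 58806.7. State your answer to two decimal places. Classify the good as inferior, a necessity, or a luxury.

0.17 (necessity)

At P = 10.4, M = 58806.7: Q = 444.407.
Holding P constant, ∂Q/∂M = 76.3/M = 0.00129747.
η_M = (∂Q/∂M)·(M/Q) = 0.00129747 × (58806.7/444.407) = 0.17.
Since 0 < η < 1, this is a necessity.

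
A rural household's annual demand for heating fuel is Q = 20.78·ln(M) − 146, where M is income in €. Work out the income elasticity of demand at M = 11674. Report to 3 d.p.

At M = 11674: Q = 48.607.
dQ/dM = 20.78/M = 0.00178002 at this income.
η = (dQ/dM)·(M/Q) = 0.00178002 × (11674/48.607) = 0.428.

0.428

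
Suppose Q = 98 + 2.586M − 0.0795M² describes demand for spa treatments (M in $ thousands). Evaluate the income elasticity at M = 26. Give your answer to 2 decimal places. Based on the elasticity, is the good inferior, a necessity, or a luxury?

At M = 26: Q = 111.4940.
dQ/dM = 2.586 − 0.159M = -1.54800.
η = (dQ/dM)·(M/Q) = -1.54800 × (26/111.4940) = -0.36.
η < 0 ⇒ inferior good.

-0.36 (inferior good)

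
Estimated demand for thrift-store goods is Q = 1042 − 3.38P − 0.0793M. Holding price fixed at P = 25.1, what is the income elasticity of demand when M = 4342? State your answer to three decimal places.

-0.562

At P = 25.1, M = 4342: Q = 612.841.
Holding P constant, ∂Q/∂M = −0.0793.
η_M = (∂Q/∂M)·(M/Q) = -0.0793 × (4342/612.841) = -0.562.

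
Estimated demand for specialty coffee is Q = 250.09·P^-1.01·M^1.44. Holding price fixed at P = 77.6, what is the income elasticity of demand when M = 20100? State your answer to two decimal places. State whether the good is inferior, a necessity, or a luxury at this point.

1.44 (luxury)

For a multiplicative demand Q = A·P^α·M^β, the income elasticity is β everywhere.
Here β = 1.44, so η = 1.44.
Since η > 1, this is a luxury.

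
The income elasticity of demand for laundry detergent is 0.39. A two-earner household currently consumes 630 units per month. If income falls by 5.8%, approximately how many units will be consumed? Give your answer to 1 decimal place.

615.7

%ΔQ ≈ η × %ΔI = 0.39 × (-5.8%) = -2.262%.
New Q ≈ 630 × (1 − 0.02262) = 615.7.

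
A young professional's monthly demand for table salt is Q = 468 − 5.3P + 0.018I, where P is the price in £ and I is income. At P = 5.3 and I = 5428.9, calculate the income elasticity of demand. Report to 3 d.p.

0.182

At P = 5.3, I = 5428.9: Q = 537.630.
Holding P constant, ∂Q/∂I = 0.018.
η_I = (∂Q/∂I)·(I/Q) = 0.018 × (5428.9/537.630) = 0.182.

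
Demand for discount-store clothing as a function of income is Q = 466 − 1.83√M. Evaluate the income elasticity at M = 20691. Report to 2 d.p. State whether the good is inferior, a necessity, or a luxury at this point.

-0.65 (inferior good)

At M = 20691: Q = 202.766.
dQ/dM = -1.83/(2√M) = -0.00636107 at this income.
η = (dQ/dM)·(M/Q) = -0.00636107 × (20691/202.766) = -0.65.
Since η < 0, the good is an inferior good.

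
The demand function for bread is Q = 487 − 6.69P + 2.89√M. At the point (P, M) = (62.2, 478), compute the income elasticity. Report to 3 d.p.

0.236

At P = 62.2, M = 478: Q = 134.067.
Holding P constant, ∂Q/∂M = 2.89/(2√M) = 0.0660928.
η_M = (∂Q/∂M)·(M/Q) = 0.0660928 × (478/134.067) = 0.236.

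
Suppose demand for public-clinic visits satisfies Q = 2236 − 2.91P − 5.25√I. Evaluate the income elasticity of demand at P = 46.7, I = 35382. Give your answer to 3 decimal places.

-0.444

At P = 46.7, I = 35382: Q = 1112.573.
Holding P constant, ∂Q/∂I = -5.25/(2√I) = -0.0139553.
η_I = (∂Q/∂I)·(I/Q) = -0.0139553 × (35382/1112.573) = -0.444.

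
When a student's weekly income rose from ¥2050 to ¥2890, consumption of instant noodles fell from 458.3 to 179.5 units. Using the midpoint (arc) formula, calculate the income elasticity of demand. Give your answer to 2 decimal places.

ΔQ = 179.5 − 458.3 = -278.8; midpoint Q̄ = (458.3 + 179.5)/2 = 318.9.
ΔI = 2890 − 2050 = 840; midpoint Ī = (2050 + 2890)/2 = 2470.
η = (ΔQ/Q̄) ÷ (ΔI/Ī) = (-278.8/318.9) ÷ (840/2470) = -2.57.

-2.57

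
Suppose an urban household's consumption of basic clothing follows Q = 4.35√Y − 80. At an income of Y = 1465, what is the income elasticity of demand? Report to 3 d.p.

At Y = 1465: Q = 86.498.
dQ/dY = 4.35/(2√Y) = 0.0568251 at this income.
η = (dQ/dY)·(Y/Q) = 0.0568251 × (1465/86.498) = 0.962.

0.962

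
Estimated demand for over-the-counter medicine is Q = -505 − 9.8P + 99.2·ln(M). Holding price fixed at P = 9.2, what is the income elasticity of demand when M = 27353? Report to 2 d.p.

0.24

At P = 9.2, M = 27353: Q = 418.325.
Holding P constant, ∂Q/∂M = 99.2/M = 0.00362666.
η_M = (∂Q/∂M)·(M/Q) = 0.00362666 × (27353/418.325) = 0.24.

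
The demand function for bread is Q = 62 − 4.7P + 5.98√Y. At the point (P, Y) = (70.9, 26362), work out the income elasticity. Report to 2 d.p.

0.69

At P = 70.9, Y = 26362: Q = 699.705.
Holding P constant, ∂Q/∂Y = 5.98/(2√Y) = 0.0184154.
η_Y = (∂Q/∂Y)·(Y/Q) = 0.0184154 × (26362/699.705) = 0.69.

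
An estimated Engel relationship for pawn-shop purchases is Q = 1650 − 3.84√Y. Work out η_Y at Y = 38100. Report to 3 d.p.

At Y = 38100: Q = 900.462.
dQ/dY = -3.84/(2√Y) = -0.00983646 at this income.
η = (dQ/dY)·(Y/Q) = -0.00983646 × (38100/900.462) = -0.416.

-0.416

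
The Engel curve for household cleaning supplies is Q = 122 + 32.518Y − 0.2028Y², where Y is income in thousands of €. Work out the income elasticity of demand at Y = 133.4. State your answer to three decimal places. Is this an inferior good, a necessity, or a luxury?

-3.384 (inferior good)

At Y = 133.4: Q = 850.9616.
dQ/dY = 32.518 − 0.4056Y = -21.58904.
η = (dQ/dY)·(Y/Q) = -21.58904 × (133.4/850.9616) = -3.384.
η < 0 ⇒ inferior good.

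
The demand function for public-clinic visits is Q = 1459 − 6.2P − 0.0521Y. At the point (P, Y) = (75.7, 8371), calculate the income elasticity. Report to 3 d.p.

At P = 75.7, Y = 8371: Q = 553.531.
Holding P constant, ∂Q/∂Y = −0.0521.
η_Y = (∂Q/∂Y)·(Y/Q) = -0.0521 × (8371/553.531) = -0.788.

-0.788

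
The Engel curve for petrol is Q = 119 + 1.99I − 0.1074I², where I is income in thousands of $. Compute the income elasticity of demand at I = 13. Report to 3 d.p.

At I = 13: Q = 126.7194.
dQ/dI = 1.99 − 0.2148I = -0.80240.
η = (dQ/dI)·(I/Q) = -0.80240 × (13/126.7194) = -0.082.

-0.082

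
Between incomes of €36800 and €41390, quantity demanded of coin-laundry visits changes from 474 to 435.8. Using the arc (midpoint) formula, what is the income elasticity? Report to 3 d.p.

-0.715

ΔQ = 435.8 − 474 = -38.2; midpoint Q̄ = (474 + 435.8)/2 = 454.9.
ΔI = 41390 − 36800 = 4590; midpoint Ī = (36800 + 41390)/2 = 39095.
η = (ΔQ/Q̄) ÷ (ΔI/Ī) = (-38.2/454.9) ÷ (4590/39095) = -0.715.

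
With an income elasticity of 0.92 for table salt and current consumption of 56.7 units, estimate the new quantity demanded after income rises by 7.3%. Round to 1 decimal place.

60.5

%ΔQ ≈ η × %ΔI = 0.92 × 7.3% = 6.716%.
New Q ≈ 56.7 × (1 + 0.06716) = 60.5.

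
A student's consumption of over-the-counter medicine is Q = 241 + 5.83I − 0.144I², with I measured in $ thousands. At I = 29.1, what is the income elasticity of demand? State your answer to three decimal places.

-0.257

At I = 29.1: Q = 288.7124.
dQ/dI = 5.83 − 0.288I = -2.55080.
η = (dQ/dI)·(I/Q) = -2.55080 × (29.1/288.7124) = -0.257.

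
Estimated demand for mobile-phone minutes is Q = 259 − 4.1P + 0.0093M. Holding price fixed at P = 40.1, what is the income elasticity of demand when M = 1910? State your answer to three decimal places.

0.158

At P = 40.1, M = 1910: Q = 112.353.
Holding P constant, ∂Q/∂M = 0.0093.
η_M = (∂Q/∂M)·(M/Q) = 0.0093 × (1910/112.353) = 0.158.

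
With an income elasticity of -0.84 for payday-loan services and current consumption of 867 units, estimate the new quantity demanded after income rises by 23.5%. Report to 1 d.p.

695.9

%ΔQ ≈ η × %ΔI = -0.84 × 23.5% = -19.74%.
New Q ≈ 867 × (1 − 0.1974) = 695.9.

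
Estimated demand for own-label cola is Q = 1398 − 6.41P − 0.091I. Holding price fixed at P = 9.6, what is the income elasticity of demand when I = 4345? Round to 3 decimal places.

-0.420

At P = 9.6, I = 4345: Q = 941.069.
Holding P constant, ∂Q/∂I = −0.091.
η_I = (∂Q/∂I)·(I/Q) = -0.091 × (4345/941.069) = -0.420.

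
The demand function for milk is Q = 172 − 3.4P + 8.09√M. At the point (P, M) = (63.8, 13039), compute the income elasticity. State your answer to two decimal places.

0.53

At P = 63.8, M = 13039: Q = 878.864.
Holding P constant, ∂Q/∂M = 8.09/(2√M) = 0.0354239.
η_M = (∂Q/∂M)·(M/Q) = 0.0354239 × (13039/878.864) = 0.53.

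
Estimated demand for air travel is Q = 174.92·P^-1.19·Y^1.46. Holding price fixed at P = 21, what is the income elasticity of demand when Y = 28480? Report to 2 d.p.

1.46

For a multiplicative demand Q = A·P^α·Y^β, the income elasticity is β everywhere.
Here β = 1.46, so η = 1.46.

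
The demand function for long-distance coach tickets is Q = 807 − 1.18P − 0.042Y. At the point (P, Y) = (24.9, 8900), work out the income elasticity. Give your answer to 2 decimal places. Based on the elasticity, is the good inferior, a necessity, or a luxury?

-0.93 (inferior good)

At P = 24.9, Y = 8900: Q = 403.818.
Holding P constant, ∂Q/∂Y = −0.042.
η_Y = (∂Q/∂Y)·(Y/Q) = -0.042 × (8900/403.818) = -0.93.
Since η < 0, this is an inferior good.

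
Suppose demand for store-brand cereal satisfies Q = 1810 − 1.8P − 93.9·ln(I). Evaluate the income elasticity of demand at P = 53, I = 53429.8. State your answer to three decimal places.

At P = 53, I = 53429.8: Q = 692.393.
Holding P constant, ∂Q/∂I = -93.9/I = -0.00175745.
η_I = (∂Q/∂I)·(I/Q) = -0.00175745 × (53429.8/692.393) = -0.136.

-0.136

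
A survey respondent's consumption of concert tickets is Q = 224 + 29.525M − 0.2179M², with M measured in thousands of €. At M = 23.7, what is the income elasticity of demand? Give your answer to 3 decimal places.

0.568

At M = 23.7: Q = 801.3502.
dQ/dM = 29.525 − 0.4358M = 19.19654.
η = (dQ/dM)·(M/Q) = 19.19654 × (23.7/801.3502) = 0.568.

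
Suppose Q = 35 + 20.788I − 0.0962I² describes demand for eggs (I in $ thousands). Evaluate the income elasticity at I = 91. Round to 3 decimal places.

At I = 91: Q = 1130.0758.
dQ/dI = 20.788 − 0.1924I = 3.27960.
η = (dQ/dI)·(I/Q) = 3.27960 × (91/1130.0758) = 0.264.

0.264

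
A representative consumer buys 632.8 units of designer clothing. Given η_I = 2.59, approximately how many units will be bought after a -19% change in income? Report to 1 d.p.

321.4

%ΔQ ≈ η × %ΔI = 2.59 × (-19%) = -49.21%.
New Q ≈ 632.8 × (1 − 0.4921) = 321.4.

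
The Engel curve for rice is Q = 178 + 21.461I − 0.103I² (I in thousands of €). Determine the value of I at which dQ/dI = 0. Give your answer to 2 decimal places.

104.18

dQ/dI = 21.461 − 0.206I.
The good is inferior where dQ/dI < 0. Setting dQ/dI = 0 gives I = 21.461 / 0.206 = 104.18.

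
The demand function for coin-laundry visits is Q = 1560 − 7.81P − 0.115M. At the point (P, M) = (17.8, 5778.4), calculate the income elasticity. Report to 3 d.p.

At P = 17.8, M = 5778.4: Q = 756.466.
Holding P constant, ∂Q/∂M = −0.115.
η_M = (∂Q/∂M)·(M/Q) = -0.115 × (5778.4/756.466) = -0.878.

-0.878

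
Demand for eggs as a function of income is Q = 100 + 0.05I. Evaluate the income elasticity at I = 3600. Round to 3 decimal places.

0.643

At I = 3600: Q = 280.000.
dQ/dI = 0.05.
η = (dQ/dI)·(I/Q) = 0.05 × (3600/280.000) = 0.643.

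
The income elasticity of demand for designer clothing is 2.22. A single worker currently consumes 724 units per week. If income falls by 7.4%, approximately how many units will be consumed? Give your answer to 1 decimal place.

605.1

%ΔQ ≈ η × %ΔI = 2.22 × (-7.4%) = -16.428%.
New Q ≈ 724 × (1 − 0.16428) = 605.1.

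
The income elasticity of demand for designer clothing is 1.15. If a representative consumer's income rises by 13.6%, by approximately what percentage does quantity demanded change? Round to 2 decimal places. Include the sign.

15.64%

%ΔQ ≈ η × %ΔI = 1.15 × 13.6% = 15.64%.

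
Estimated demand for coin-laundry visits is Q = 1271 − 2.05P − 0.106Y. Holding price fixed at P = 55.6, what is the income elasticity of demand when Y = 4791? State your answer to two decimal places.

-0.78

At P = 55.6, Y = 4791: Q = 649.174.
Holding P constant, ∂Q/∂Y = −0.106.
η_Y = (∂Q/∂Y)·(Y/Q) = -0.106 × (4791/649.174) = -0.78.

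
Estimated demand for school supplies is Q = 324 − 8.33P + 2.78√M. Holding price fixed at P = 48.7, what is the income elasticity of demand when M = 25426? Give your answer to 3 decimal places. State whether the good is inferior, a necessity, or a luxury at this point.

At P = 48.7, M = 25426: Q = 361.615.
Holding P constant, ∂Q/∂M = 2.78/(2√M) = 0.00871718.
η_M = (∂Q/∂M)·(M/Q) = 0.00871718 × (25426/361.615) = 0.613.
Since 0 < η < 1, this is a necessity.

0.613 (necessity)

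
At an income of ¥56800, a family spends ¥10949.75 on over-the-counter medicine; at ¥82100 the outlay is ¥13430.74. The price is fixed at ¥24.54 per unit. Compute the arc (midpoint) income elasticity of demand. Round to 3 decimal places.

0.559

With a constant price, Q₁ = 10949.75/24.54 = 446.200 and Q₂ = 13430.74/24.54 = 547.300 (equivalently, work directly with expenditure since P cancels).
Midpoint %ΔQ = (13430.74 − 10949.75)/12190.25 = 0.20352; midpoint %ΔI = (82100 − 56800)/69450 = 0.36429.
η = 0.20352 / 0.36429 = 0.559.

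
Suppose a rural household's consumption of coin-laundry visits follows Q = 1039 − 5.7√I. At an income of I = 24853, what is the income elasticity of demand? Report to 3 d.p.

-3.200

At I = 24853: Q = 140.404.
dQ/dI = -5.7/(2√I) = -0.0180782 at this income.
η = (dQ/dI)·(I/Q) = -0.0180782 × (24853/140.404) = -3.200.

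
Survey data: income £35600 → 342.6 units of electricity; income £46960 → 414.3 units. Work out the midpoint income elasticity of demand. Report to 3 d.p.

0.688

ΔQ = 414.3 − 342.6 = 71.7; midpoint Q̄ = (342.6 + 414.3)/2 = 378.45.
ΔI = 46960 − 35600 = 11360; midpoint Ī = (35600 + 46960)/2 = 41280.
η = (ΔQ/Q̄) ÷ (ΔI/Ī) = (71.7/378.45) ÷ (11360/41280) = 0.688.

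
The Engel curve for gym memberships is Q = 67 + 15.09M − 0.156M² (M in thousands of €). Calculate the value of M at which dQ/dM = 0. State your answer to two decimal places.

dQ/dM = 15.09 − 0.312M.
The good is inferior where dQ/dM < 0. Setting dQ/dM = 0 gives M = 15.09 / 0.312 = 48.37.

48.37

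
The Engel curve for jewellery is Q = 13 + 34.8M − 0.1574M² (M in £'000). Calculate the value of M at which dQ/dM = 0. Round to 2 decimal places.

110.55

dQ/dM = 34.8 − 0.3148M.
The good is inferior where dQ/dM < 0. Setting dQ/dM = 0 gives M = 34.8 / 0.3148 = 110.55.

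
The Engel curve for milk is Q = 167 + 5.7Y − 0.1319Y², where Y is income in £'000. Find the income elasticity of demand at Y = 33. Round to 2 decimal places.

At Y = 33: Q = 211.4609.
dQ/dY = 5.7 − 0.2638Y = -3.00540.
η = (dQ/dY)·(Y/Q) = -3.00540 × (33/211.4609) = -0.47.

-0.47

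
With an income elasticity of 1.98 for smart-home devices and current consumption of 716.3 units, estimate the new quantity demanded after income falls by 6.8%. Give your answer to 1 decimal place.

619.9

%ΔQ ≈ η × %ΔI = 1.98 × (-6.8%) = -13.464%.
New Q ≈ 716.3 × (1 − 0.13464) = 619.9.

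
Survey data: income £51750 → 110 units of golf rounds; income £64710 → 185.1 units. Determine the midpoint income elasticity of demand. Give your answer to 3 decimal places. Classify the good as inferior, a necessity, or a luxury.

ΔQ = 185.1 − 110 = 75.1; midpoint Q̄ = (110 + 185.1)/2 = 147.55.
ΔI = 64710 − 51750 = 12960; midpoint Ī = (51750 + 64710)/2 = 58230.
η = (ΔQ/Q̄) ÷ (ΔI/Ī) = (75.1/147.55) ÷ (12960/58230) = 2.287.
η > 1 ⇒ luxury.

2.287 (luxury)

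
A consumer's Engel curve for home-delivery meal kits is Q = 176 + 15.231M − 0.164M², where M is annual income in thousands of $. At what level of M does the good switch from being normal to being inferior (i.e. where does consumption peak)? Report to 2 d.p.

dQ/dM = 15.231 − 0.328M.
The good is inferior where dQ/dM < 0. Setting dQ/dM = 0 gives M = 15.231 / 0.328 = 46.44.

46.44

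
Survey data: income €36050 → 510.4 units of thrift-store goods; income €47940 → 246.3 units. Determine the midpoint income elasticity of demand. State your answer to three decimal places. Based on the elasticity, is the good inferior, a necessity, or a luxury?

ΔQ = 246.3 − 510.4 = -264.1; midpoint Q̄ = (510.4 + 246.3)/2 = 378.35.
ΔI = 47940 − 36050 = 11890; midpoint Ī = (36050 + 47940)/2 = 41995.
η = (ΔQ/Q̄) ÷ (ΔI/Ī) = (-264.1/378.35) ÷ (11890/41995) = -2.465.
η < 0 ⇒ inferior good.

-2.465 (inferior good)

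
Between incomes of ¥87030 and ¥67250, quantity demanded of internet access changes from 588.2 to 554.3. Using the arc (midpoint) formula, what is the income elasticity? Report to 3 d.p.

0.231

ΔQ = 554.3 − 588.2 = -33.9; midpoint Q̄ = (588.2 + 554.3)/2 = 571.25.
ΔI = 67250 − 87030 = -19780; midpoint Ī = (87030 + 67250)/2 = 77140.
η = (ΔQ/Q̄) ÷ (ΔI/Ī) = (-33.9/571.25) ÷ (-19780/77140) = 0.231.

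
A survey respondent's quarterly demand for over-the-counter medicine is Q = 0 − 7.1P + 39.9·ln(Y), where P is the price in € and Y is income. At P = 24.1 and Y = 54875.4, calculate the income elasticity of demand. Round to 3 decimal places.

0.151

At P = 24.1, Y = 54875.4: Q = 264.312.
Holding P constant, ∂Q/∂Y = 39.9/Y = 0.000727102.
η_Y = (∂Q/∂Y)·(Y/Q) = 0.000727102 × (54875.4/264.312) = 0.151.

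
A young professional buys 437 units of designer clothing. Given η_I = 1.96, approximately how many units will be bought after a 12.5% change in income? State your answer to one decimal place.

544.1

%ΔQ ≈ η × %ΔI = 1.96 × 12.5% = 24.5%.
New Q ≈ 437 × (1 + 0.245) = 544.1.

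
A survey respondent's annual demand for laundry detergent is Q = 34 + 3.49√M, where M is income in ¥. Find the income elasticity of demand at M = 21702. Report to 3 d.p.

At M = 21702: Q = 548.133.
dQ/dM = 3.49/(2√M) = 0.0118453 at this income.
η = (dQ/dM)·(M/Q) = 0.0118453 × (21702/548.133) = 0.469.

0.469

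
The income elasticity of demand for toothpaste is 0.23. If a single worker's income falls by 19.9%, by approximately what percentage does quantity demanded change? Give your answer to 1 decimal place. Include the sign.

%ΔQ ≈ η × %ΔI = 0.23 × (-19.9%) = -4.6%.

-4.6%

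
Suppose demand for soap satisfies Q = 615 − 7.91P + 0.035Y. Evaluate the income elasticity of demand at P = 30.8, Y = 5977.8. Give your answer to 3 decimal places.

0.360

At P = 30.8, Y = 5977.8: Q = 580.595.
Holding P constant, ∂Q/∂Y = 0.035.
η_Y = (∂Q/∂Y)·(Y/Q) = 0.035 × (5977.8/580.595) = 0.360.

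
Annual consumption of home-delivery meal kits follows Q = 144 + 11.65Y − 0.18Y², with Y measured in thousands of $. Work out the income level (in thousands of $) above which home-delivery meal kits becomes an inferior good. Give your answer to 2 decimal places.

32.36

dQ/dY = 11.65 − 0.36Y.
The good is inferior where dQ/dY < 0. Setting dQ/dY = 0 gives Y = 11.65 / 0.36 = 32.36.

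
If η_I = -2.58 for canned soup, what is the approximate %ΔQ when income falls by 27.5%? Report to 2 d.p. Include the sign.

%ΔQ ≈ η × %ΔI = -2.58 × (-27.5%) = 70.95%.

70.95%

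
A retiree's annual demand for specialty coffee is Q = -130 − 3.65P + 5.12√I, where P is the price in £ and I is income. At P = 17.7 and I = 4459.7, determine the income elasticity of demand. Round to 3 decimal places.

1.161

At P = 17.7, I = 4459.7: Q = 147.314.
Holding P constant, ∂Q/∂I = 5.12/(2√I) = 0.0383343.
η_I = (∂Q/∂I)·(I/Q) = 0.0383343 × (4459.7/147.314) = 1.161.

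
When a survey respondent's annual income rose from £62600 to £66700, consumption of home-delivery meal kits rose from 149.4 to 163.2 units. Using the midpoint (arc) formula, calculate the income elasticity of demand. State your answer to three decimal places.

1.392

ΔQ = 163.2 − 149.4 = 13.8; midpoint Q̄ = (149.4 + 163.2)/2 = 156.3.
ΔI = 66700 − 62600 = 4100; midpoint Ī = (62600 + 66700)/2 = 64650.
η = (ΔQ/Q̄) ÷ (ΔI/Ī) = (13.8/156.3) ÷ (4100/64650) = 1.392.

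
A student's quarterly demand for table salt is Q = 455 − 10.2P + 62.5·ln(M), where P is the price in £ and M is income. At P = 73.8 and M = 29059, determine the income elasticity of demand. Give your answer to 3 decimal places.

At P = 73.8, M = 29059: Q = 344.558.
Holding P constant, ∂Q/∂M = 62.5/M = 0.0021508.
η_M = (∂Q/∂M)·(M/Q) = 0.0021508 × (29059/344.558) = 0.181.

0.181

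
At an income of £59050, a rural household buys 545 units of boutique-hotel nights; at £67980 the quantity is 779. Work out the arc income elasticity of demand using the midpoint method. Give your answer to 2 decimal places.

2.51

ΔQ = 779 − 545 = 234; midpoint Q̄ = (545 + 779)/2 = 662.
ΔI = 67980 − 59050 = 8930; midpoint Ī = (59050 + 67980)/2 = 63515.
η = (ΔQ/Q̄) ÷ (ΔI/Ī) = (234/662) ÷ (8930/63515) = 2.51.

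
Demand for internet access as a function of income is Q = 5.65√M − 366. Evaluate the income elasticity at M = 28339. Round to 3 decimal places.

At M = 28339: Q = 585.132.
dQ/dM = 5.65/(2√M) = 0.0167813 at this income.
η = (dQ/dM)·(M/Q) = 0.0167813 × (28339/585.132) = 0.813.

0.813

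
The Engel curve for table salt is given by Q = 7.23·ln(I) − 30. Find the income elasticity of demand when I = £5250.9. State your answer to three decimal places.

At I = 5250.9: Q = 31.933.
dQ/dI = 7.23/I = 0.00137691 at this income.
η = (dQ/dI)·(I/Q) = 0.00137691 × (5250.9/31.933) = 0.226.

0.226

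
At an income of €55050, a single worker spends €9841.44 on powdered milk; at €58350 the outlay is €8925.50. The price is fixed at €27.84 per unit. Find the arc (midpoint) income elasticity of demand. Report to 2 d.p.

With a constant price, Q₁ = 9841.44/27.84 = 353.500 and Q₂ = 8925.50/27.84 = 320.600 (equivalently, work directly with expenditure since P cancels).
Midpoint %ΔQ = (8925.50 − 9841.44)/9383.47 = -0.09761; midpoint %ΔI = (58350 − 55050)/56700 = 0.05820.
η = -0.09761 / 0.05820 = -1.68.

-1.68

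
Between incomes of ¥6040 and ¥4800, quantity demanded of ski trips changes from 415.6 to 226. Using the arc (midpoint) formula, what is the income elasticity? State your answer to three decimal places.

2.583

ΔQ = 226 − 415.6 = -189.6; midpoint Q̄ = (415.6 + 226)/2 = 320.8.
ΔI = 4800 − 6040 = -1240; midpoint Ī = (6040 + 4800)/2 = 5420.
η = (ΔQ/Q̄) ÷ (ΔI/Ī) = (-189.6/320.8) ÷ (-1240/5420) = 2.583.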